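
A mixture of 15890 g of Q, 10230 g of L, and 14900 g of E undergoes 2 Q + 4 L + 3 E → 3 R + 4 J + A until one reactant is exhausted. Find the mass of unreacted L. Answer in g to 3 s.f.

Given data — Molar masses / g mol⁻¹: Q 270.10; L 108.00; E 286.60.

2740 g

n(Q) = 15890 / 270.10 = 58.83 mol
n(L) = 10230 / 108.00 = 94.72 mol
n(E) = 14900 / 286.60 = 51.99 mol
n/ν for Q = 58.83/2 = 29.42
n/ν for L = 94.72/4 = 23.68
n/ν for E = 51.99/3 = 17.33
Smallest n/ν is E → limiting reagent.
L consumed = (4/3) × 51.99 = 69.32 mol
L remaining = 94.72 − 69.32 = 25.40 mol
mass = 25.40 × 108.00 = 2743 g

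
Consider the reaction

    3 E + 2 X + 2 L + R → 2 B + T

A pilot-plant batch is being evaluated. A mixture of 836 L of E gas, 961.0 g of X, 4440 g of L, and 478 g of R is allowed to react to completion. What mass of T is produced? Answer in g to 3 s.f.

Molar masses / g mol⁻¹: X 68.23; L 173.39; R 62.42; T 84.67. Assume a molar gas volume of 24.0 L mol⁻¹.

n(E) = 836.0 / 24.0 = 34.83 mol
n(X) = 961.0 / 68.23 = 14.08 mol
n(L) = 4440 / 173.39 = 25.61 mol
n(R) = 478.0 / 62.42 = 7.658 mol
n/ν → E: 11.61, X: 7.040, L: 12.81, R: 7.658; X is limiting.
n(T) = (1/2) × 14.08 = 7.040 mol
mass = 7.040 × 84.67 = 596.1 g

596 g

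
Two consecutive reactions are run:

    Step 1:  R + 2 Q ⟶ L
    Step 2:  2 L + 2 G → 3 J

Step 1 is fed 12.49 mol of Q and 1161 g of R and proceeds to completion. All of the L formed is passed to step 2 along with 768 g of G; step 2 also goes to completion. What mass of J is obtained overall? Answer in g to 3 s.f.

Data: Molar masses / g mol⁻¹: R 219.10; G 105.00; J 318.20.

2530 g

Step 1:
n(Q) = 12.49 mol
n(R) = 1161 / 219.10 = 5.299 mol
n/ν → Q: 6.245, R: 5.299; R is limiting.
n(L) produced = (1/1) × 5.299 = 5.299 mol
Step 2:
n(L) available = 5.299 mol
n(G) = 768.0 / 105.00 = 7.314 mol
n/ν → L: 2.650, G: 3.657; L is limiting.
n(J) = (3/2) × 5.299 = 7.949 mol
mass = 7.949 × 318.20 = 2529 g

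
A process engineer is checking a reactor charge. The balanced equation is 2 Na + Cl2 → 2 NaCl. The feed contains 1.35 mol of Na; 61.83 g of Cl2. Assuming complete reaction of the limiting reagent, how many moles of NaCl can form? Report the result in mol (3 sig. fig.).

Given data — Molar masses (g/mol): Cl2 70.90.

1.35 mol

n(Na) = 1.350 mol
n(Cl2) = 61.83 / 70.90 = 0.8721 mol
n/ν → Na: 0.6750, Cl2: 0.8721; Na is limiting.
n(NaCl) = (2/2) × 1.350 = 1.350 mol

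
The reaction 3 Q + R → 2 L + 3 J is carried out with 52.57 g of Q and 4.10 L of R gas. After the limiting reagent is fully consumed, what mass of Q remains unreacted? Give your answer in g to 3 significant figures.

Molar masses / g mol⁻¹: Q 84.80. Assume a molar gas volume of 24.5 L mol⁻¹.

10.0 g

n(Q) = 52.57 / 84.80 = 0.6199 mol
n(R) = 4.100 / 24.5 = 0.1673 mol
n/ν for Q = 0.6199/3 = 0.2066
n/ν for R = 0.1673/1 = 0.1673
Smallest n/ν is R → limiting reagent.
Q consumed = (3/1) × 0.1673 = 0.5019 mol
Q remaining = 0.6199 − 0.5019 = 0.1180 mol
mass = 0.1180 × 84.80 = 10.01 g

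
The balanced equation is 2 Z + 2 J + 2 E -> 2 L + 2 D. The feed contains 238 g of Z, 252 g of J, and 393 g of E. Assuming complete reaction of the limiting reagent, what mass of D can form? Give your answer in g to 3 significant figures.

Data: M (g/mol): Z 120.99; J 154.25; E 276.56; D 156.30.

n(Z) = 238.0 / 120.99 = 1.967 mol
n(J) = 252.0 / 154.25 = 1.634 mol
n(E) = 393.0 / 276.56 = 1.421 mol
n/ν for Z = 1.967/2 = 0.9835
n/ν for J = 1.634/2 = 0.8170
n/ν for E = 1.421/2 = 0.7105
Smallest n/ν is E → limiting reagent.
n(D) = (2/2) × 1.421 = 1.421 mol
mass = 1.421 × 156.30 = 222.1 g

222 g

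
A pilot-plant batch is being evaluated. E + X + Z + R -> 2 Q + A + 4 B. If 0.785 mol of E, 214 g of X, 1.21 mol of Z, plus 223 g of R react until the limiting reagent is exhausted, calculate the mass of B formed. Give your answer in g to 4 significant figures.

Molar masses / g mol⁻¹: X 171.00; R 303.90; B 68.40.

200.8 g

n(E) = 0.7850 mol
n(X) = 214.0 / 171.00 = 1.251 mol
n(Z) = 1.210 mol
n(R) = 223.0 / 303.90 = 0.7338 mol
n/ν → E: 0.7850, X: 1.251, Z: 1.210, R: 0.7338; R is limiting.
n(B) = (4/1) × 0.7338 = 2.935 mol
mass = 2.935 × 68.40 = 200.8 g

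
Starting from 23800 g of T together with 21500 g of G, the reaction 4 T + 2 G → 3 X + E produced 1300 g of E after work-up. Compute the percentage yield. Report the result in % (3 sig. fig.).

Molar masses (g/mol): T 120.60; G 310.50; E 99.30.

37.8 %

n(T) = 23800 / 120.60 = 197.3 mol
n(G) = 21500 / 310.50 = 69.24 mol
n/ν → T: 49.33, G: 34.62; G is limiting.
theoretical n(E) = (1/2) × 69.24 = 34.62 mol → 3438 g
% yield = 1300 / 3438 × 100 = 37.81 %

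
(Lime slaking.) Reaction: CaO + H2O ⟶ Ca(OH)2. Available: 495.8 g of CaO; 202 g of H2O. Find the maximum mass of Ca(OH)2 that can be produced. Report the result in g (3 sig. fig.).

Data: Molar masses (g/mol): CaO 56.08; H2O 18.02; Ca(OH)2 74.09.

n(CaO) = 495.8 / 56.08 = 8.841 mol
n(H2O) = 202.0 / 18.02 = 11.21 mol
n/ν for CaO = 8.841/1 = 8.841
n/ν for H2O = 11.21/1 = 11.21
Smallest n/ν is CaO → limiting reagent.
n(Ca(OH)2) = (1/1) × 8.841 = 8.841 mol
mass = 8.841 × 74.09 = 655.0 g

655 g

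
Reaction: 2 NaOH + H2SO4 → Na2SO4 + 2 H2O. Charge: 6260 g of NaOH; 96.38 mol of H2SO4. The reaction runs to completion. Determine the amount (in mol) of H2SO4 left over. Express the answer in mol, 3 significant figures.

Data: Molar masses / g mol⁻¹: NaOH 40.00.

n(NaOH) = 6260 / 40.00 = 156.5 mol
n(H2SO4) = 96.38 mol
n/ν for NaOH = 156.5/2 = 78.25
n/ν for H2SO4 = 96.38/1 = 96.38
Smallest n/ν is NaOH → limiting reagent.
H2SO4 consumed = (1/2) × 156.5 = 78.25 mol
H2SO4 remaining = 96.38 − 78.25 = 18.13 mol

18.1 mol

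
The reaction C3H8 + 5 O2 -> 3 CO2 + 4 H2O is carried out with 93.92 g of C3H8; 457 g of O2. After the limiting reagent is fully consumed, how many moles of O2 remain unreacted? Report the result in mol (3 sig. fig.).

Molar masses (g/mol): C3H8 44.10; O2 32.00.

3.63 mol

n(C3H8) = 93.92 / 44.10 = 2.130 mol
n(O2) = 457.0 / 32.00 = 14.28 mol
n/ν → C3H8: 2.130, O2: 2.856; C3H8 is limiting.
O2 consumed = (5/1) × 2.130 = 10.65 mol
O2 remaining = 14.28 − 10.65 = 3.630 mol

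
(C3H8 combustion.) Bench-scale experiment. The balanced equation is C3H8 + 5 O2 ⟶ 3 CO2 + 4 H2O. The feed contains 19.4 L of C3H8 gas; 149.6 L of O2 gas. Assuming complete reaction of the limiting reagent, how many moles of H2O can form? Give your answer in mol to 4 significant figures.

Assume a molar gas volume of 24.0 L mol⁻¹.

3.233 mol

n(C3H8) = 19.40 / 24.0 = 0.8083 mol
n(O2) = 149.6 / 24.0 = 6.233 mol
n/ν for C3H8 = 0.8083/1 = 0.8083
n/ν for O2 = 6.233/5 = 1.247
Smallest n/ν is C3H8 → limiting reagent.
n(H2O) = (4/1) × 0.8083 = 3.233 mol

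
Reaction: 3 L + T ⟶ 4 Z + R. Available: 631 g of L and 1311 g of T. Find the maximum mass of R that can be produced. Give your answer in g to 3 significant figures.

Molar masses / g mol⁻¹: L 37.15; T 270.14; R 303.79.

n(L) = 631.0 / 37.15 = 16.99 mol
n(T) = 1311 / 270.14 = 4.853 mol
n/ν for L = 16.99/3 = 5.663
n/ν for T = 4.853/1 = 4.853
Smallest n/ν is T → limiting reagent.
n(R) = (1/1) × 4.853 = 4.853 mol
mass = 4.853 × 303.79 = 1474 g

1470 g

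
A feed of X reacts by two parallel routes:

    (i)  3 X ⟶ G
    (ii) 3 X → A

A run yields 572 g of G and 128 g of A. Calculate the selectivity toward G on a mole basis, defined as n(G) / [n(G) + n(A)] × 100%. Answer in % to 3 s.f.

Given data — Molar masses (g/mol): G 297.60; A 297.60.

81.7 %

n(G) = 572 / 297.60 = 1.922 mol
n(A) = 128 / 297.60 = 0.4301 mol
selectivity = 1.922/(1.922+0.4301) × 100 = 81.71 %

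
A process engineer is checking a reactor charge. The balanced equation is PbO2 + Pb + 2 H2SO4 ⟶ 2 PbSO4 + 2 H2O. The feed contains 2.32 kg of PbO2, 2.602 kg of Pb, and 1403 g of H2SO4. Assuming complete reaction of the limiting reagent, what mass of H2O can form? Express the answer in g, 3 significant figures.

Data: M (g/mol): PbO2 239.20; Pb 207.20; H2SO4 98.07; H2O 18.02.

258 g

n(PbO2) = 2.320×1000 / 239.20 = 9.699 mol
n(Pb) = 2.602×1000 / 207.20 = 12.56 mol
n(H2SO4) = 1403 / 98.07 = 14.31 mol
n/ν → PbO2: 9.699, Pb: 12.56, H2SO4: 7.155; H2SO4 is limiting.
n(H2O) = (2/2) × 14.31 = 14.31 mol
mass = 14.31 × 18.02 = 257.9 g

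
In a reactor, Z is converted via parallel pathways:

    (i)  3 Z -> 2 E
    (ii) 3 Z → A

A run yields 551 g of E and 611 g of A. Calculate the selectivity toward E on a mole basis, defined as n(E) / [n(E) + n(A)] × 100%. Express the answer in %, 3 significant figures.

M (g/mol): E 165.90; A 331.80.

n(E) = 551 / 165.90 = 3.321 mol
n(A) = 611 / 331.80 = 1.841 mol
selectivity = 3.321/(3.321+1.841) × 100 = 64.34 %

64.3 %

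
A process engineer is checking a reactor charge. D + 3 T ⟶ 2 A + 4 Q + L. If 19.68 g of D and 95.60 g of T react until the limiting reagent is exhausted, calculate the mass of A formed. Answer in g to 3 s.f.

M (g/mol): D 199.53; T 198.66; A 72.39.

14.3 g

n(D) = 19.68 / 199.53 = 0.09863 mol
n(T) = 95.60 / 198.66 = 0.4812 mol
n/ν → D: 0.09863, T: 0.1604; D is limiting.
n(A) = (2/1) × 0.09863 = 0.1973 mol
mass = 0.1973 × 72.39 = 14.28 g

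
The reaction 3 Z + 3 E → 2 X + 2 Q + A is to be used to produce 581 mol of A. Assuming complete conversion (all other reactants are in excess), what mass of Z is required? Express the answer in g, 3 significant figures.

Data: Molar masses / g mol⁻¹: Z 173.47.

302000 g

n(A) = 581.0 mol
n(Z) = (3/1) × 581.0 = 1743 mol
mass = 1743 × 173.47 = 302400 g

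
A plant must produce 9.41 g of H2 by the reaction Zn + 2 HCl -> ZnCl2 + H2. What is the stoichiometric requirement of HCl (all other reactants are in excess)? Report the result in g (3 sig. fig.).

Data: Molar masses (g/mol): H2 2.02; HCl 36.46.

340 g

n(H2) = 9.41 / 2.02 = 4.658 mol
n(HCl) = (2/1) × 4.658 = 9.316 mol
mass = 9.316 × 36.46 = 339.7 g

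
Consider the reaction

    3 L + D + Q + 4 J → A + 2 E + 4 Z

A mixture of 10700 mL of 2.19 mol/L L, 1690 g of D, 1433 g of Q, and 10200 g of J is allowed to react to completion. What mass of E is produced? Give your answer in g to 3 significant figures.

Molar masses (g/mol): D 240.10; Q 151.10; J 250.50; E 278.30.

n(L) = 2.19 × 10700/1000 = 23.43 mol
n(D) = 1690 / 240.10 = 7.039 mol
n(Q) = 1433 / 151.10 = 9.484 mol
n(J) = 10200 / 250.50 = 40.72 mol
n/ν → L: 7.810, D: 7.039, Q: 9.484, J: 10.18; D is limiting.
n(E) = (2/1) × 7.039 = 14.08 mol
mass = 14.08 × 278.30 = 3918 g

3920 g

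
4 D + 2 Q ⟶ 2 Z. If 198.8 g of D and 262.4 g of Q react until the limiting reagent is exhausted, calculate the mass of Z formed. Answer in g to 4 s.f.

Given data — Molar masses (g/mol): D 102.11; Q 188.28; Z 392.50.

n(D) = 198.8 / 102.11 = 1.947 mol
n(Q) = 262.4 / 188.28 = 1.394 mol
n/ν for D = 1.947/4 = 0.4868
n/ν for Q = 1.394/2 = 0.6970
Smallest n/ν is D → limiting reagent.
n(Z) = (2/4) × 1.947 = 0.9735 mol
mass = 0.9735 × 392.50 = 382.1 g

382.1 g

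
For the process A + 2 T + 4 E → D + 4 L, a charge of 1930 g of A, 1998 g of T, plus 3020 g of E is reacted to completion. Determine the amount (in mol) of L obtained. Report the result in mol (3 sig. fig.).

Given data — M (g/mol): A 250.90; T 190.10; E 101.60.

n(A) = 1930 / 250.90 = 7.692 mol
n(T) = 1998 / 190.10 = 10.51 mol
n(E) = 3020 / 101.60 = 29.72 mol
n/ν for A = 7.692/1 = 7.692
n/ν for T = 10.51/2 = 5.255
n/ν for E = 29.72/4 = 7.430
Smallest n/ν is T → limiting reagent.
n(L) = (4/2) × 10.51 = 21.02 mol

21.0 mol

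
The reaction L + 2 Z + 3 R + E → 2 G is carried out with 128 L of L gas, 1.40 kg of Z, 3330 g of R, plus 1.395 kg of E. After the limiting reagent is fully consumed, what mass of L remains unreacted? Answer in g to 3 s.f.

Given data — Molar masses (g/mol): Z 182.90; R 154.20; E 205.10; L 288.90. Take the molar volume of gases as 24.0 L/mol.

n(L) = 128.0 / 24.0 = 5.333 mol
n(Z) = 1.400×1000 / 182.90 = 7.654 mol
n(R) = 3330 / 154.20 = 21.60 mol
n(E) = 1.395×1000 / 205.10 = 6.802 mol
n/ν for L = 5.333/1 = 5.333
n/ν for Z = 7.654/2 = 3.827
n/ν for R = 21.60/3 = 7.200
n/ν for E = 6.802/1 = 6.802
Smallest n/ν is Z → limiting reagent.
L consumed = (1/2) × 7.654 = 3.827 mol
L remaining = 5.333 − 3.827 = 1.506 mol
mass = 1.506 × 288.90 = 435.1 g

435 g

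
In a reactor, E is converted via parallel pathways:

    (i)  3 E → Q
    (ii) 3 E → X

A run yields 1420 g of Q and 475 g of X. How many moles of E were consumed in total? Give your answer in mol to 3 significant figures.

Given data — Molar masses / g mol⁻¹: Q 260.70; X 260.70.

n(Q) = 1420 / 260.70 = 5.447 mol
n(X) = 475 / 260.70 = 1.822 mol
n(E) via (i) = (3/1)×5.447 = 16.34 mol
n(E) via (ii) = (3/1)×1.822 = 5.466 mol
total n(E) = 16.34 + 5.466 = 21.81 mol

21.8 mol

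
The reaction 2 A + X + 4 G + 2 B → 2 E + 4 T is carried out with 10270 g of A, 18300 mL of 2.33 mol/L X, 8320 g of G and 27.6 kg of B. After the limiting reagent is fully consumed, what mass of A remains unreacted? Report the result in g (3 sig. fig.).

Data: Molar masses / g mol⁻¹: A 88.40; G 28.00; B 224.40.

2730 g

n(A) = 10270 / 88.40 = 116.2 mol
n(X) = 2.33 × 18300/1000 = 42.64 mol
n(G) = 8320 / 28.00 = 297.1 mol
n(B) = 27.60×1000 / 224.40 = 123.0 mol
n/ν → A: 58.10, X: 42.64, G: 74.28, B: 61.50; X is limiting.
A consumed = (2/1) × 42.64 = 85.28 mol
A remaining = 116.2 − 85.28 = 30.92 mol
mass = 30.92 × 88.40 = 2733 g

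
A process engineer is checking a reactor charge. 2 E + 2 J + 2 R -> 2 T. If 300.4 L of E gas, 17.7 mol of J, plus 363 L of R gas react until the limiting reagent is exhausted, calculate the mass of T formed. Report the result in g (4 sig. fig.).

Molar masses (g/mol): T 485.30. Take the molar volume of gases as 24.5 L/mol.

5950 g

n(E) = 300.4 / 24.5 = 12.26 mol
n(J) = 17.70 mol
n(R) = 363.0 / 24.5 = 14.82 mol
n/ν for E = 12.26/2 = 6.130
n/ν for J = 17.70/2 = 8.850
n/ν for R = 14.82/2 = 7.410
Smallest n/ν is E → limiting reagent.
n(T) = (2/2) × 12.26 = 12.26 mol
mass = 12.26 × 485.30 = 5950 g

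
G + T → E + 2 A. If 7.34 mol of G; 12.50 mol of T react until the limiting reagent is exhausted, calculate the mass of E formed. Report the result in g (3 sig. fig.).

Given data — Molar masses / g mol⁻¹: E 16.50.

121 g

n(G) = 7.340 mol
n(T) = 12.50 mol
n/ν for G = 7.340/1 = 7.340
n/ν for T = 12.50/1 = 12.50
Smallest n/ν is G → limiting reagent.
n(E) = (1/1) × 7.340 = 7.340 mol
mass = 7.340 × 16.50 = 121.1 g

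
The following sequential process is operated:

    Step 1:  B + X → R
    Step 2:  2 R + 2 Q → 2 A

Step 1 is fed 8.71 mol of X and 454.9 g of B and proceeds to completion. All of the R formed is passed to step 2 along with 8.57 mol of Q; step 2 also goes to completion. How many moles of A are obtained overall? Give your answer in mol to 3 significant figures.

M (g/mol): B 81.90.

Step 1:
n(X) = 8.710 mol
n(B) = 454.9 / 81.90 = 5.554 mol
n/ν for X = 8.710/1 = 8.710
n/ν for B = 5.554/1 = 5.554
Smallest n/ν is B → limiting reagent.
n(R) produced = (1/1) × 5.554 = 5.554 mol
Step 2:
n(R) available = 5.554 mol
n(Q) = 8.570 mol
n/ν for R = 5.554/2 = 2.777
n/ν for Q = 8.570/2 = 4.285
Smallest n/ν is R → limiting reagent.
n(A) = (2/2) × 5.554 = 5.554 mol

5.55 mol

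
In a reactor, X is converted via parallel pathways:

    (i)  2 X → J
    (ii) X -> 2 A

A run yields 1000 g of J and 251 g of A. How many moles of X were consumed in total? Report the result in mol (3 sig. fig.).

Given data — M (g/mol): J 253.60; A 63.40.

n(J) = 1000 / 253.60 = 3.943 mol
n(A) = 251 / 63.40 = 3.959 mol
n(X) via (i) = (2/1)×3.943 = 7.886 mol
n(X) via (ii) = (1/2)×3.959 = 1.980 mol
total n(X) = 7.886 + 1.980 = 9.866 mol

9.87 mol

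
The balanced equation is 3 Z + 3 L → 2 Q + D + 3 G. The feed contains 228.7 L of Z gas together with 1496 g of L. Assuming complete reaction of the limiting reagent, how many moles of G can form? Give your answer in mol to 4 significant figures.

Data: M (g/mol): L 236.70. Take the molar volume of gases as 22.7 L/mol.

6.320 mol

n(Z) = 228.7 / 22.7 = 10.07 mol
n(L) = 1496 / 236.70 = 6.320 mol
n/ν → Z: 3.357, L: 2.107; L is limiting.
n(G) = (3/3) × 6.320 = 6.320 mol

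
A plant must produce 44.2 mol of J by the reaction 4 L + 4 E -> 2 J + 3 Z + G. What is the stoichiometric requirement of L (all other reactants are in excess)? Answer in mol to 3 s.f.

88.4 mol

n(J) = 44.20 mol
n(L) = (4/2) × 44.20 = 88.40 mol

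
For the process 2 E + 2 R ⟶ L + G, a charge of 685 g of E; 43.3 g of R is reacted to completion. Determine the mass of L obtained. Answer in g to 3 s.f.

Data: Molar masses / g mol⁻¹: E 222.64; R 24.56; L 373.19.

329 g

n(E) = 685.0 / 222.64 = 3.077 mol
n(R) = 43.30 / 24.56 = 1.763 mol
n/ν → E: 1.539, R: 0.8815; R is limiting.
n(L) = (1/2) × 1.763 = 0.8815 mol
mass = 0.8815 × 373.19 = 329.0 g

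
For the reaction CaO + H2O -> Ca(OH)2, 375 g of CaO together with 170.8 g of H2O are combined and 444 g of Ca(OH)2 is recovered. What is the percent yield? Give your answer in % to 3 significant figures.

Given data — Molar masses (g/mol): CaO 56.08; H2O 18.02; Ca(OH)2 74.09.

89.6 %

n(CaO) = 375.0 / 56.08 = 6.687 mol
n(H2O) = 170.8 / 18.02 = 9.478 mol
n/ν → CaO: 6.687, H2O: 9.478; CaO is limiting.
theoretical n(Ca(OH)2) = (1/1) × 6.687 = 6.687 mol → 495.4 g
% yield = 444 / 495.4 × 100 = 89.62 %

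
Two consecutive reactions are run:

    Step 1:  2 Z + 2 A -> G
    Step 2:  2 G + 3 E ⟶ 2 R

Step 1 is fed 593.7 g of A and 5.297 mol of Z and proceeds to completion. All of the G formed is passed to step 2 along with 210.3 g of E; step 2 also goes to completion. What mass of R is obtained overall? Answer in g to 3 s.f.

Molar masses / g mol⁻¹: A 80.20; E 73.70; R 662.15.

1260 g

Step 1:
n(A) = 593.7 / 80.20 = 7.403 mol
n(Z) = 5.297 mol
n/ν for A = 7.403/2 = 3.702
n/ν for Z = 5.297/2 = 2.649
Smallest n/ν is Z → limiting reagent.
n(G) produced = (1/2) × 5.297 = 2.649 mol
Step 2:
n(G) available = 2.649 mol
n(E) = 210.3 / 73.70 = 2.853 mol
n/ν for G = 2.649/2 = 1.325
n/ν for E = 2.853/3 = 0.9510
Smallest n/ν is E → limiting reagent.
n(R) = (2/3) × 2.853 = 1.902 mol
mass = 1.902 × 662.15 = 1259 g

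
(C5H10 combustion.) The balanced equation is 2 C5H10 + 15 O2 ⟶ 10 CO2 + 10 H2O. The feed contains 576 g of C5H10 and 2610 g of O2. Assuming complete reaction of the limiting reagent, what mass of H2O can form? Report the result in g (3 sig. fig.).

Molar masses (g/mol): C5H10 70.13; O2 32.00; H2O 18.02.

n(C5H10) = 576.0 / 70.13 = 8.213 mol
n(O2) = 2610 / 32.00 = 81.56 mol
n/ν for C5H10 = 8.213/2 = 4.107
n/ν for O2 = 81.56/15 = 5.437
Smallest n/ν is C5H10 → limiting reagent.
n(H2O) = (10/2) × 8.213 = 41.07 mol
mass = 41.07 × 18.02 = 740.1 g

740 g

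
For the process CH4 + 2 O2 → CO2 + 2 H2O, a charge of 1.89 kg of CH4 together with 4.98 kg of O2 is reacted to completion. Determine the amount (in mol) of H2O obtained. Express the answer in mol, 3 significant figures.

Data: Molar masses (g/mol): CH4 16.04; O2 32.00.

n(CH4) = 1.890×1000 / 16.04 = 117.8 mol
n(O2) = 4.980×1000 / 32.00 = 155.6 mol
n/ν → CH4: 117.8, O2: 77.80; O2 is limiting.
n(H2O) = (2/2) × 155.6 = 155.6 mol

156 mol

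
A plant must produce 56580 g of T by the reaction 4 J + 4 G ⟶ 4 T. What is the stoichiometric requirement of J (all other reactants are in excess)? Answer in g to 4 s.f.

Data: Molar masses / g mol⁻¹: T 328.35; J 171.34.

29520 g

n(T) = 56580 / 328.35 = 172.3 mol
n(J) = (4/4) × 172.3 = 172.3 mol
mass = 172.3 × 171.34 = 29520 g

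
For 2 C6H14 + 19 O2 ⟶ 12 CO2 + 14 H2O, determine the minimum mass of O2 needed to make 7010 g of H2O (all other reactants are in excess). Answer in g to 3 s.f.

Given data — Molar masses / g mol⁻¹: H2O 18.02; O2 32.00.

16900 g

n(H2O) = 7010 / 18.02 = 389.0 mol
n(O2) = (19/14) × 389.0 = 527.9 mol
mass = 527.9 × 32.00 = 16890 g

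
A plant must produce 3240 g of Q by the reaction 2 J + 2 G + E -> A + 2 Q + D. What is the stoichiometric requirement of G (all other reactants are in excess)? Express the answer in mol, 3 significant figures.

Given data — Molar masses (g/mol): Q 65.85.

49.2 mol

n(Q) = 3240 / 65.85 = 49.20 mol
n(G) = (2/2) × 49.20 = 49.20 mol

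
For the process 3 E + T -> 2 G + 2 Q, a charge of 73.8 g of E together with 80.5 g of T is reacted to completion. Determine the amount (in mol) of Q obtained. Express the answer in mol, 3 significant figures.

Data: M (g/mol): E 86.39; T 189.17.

0.570 mol

n(E) = 73.80 / 86.39 = 0.8543 mol
n(T) = 80.50 / 189.17 = 0.4255 mol
n/ν → E: 0.2848, T: 0.4255; E is limiting.
n(Q) = (2/3) × 0.8543 = 0.5695 mol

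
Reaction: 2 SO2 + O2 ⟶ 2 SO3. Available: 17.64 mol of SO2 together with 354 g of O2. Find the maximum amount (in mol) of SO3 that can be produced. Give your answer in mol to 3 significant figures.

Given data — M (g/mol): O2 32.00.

17.6 mol

n(SO2) = 17.64 mol
n(O2) = 354.0 / 32.00 = 11.06 mol
n/ν for SO2 = 17.64/2 = 8.820
n/ν for O2 = 11.06/1 = 11.06
Smallest n/ν is SO2 → limiting reagent.
n(SO3) = (2/2) × 17.64 = 17.64 mol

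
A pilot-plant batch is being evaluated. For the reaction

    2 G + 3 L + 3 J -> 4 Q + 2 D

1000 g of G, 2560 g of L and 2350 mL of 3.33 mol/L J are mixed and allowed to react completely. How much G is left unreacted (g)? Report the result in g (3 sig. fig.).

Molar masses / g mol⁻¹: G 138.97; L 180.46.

275 g

n(G) = 1000 / 138.97 = 7.196 mol
n(L) = 2560 / 180.46 = 14.19 mol
n(J) = 3.33 × 2350/1000 = 7.826 mol
n/ν for G = 7.196/2 = 3.598
n/ν for L = 14.19/3 = 4.730
n/ν for J = 7.826/3 = 2.609
Smallest n/ν is J → limiting reagent.
G consumed = (2/3) × 7.826 = 5.217 mol
G remaining = 7.196 − 5.217 = 1.979 mol
mass = 1.979 × 138.97 = 275.0 g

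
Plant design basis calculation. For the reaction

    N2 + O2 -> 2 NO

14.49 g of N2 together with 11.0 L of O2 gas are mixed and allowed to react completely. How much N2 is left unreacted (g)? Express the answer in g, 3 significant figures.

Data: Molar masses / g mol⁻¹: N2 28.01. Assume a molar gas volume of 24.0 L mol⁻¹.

1.65 g

n(N2) = 14.49 / 28.01 = 0.5173 mol
n(O2) = 11.00 / 24.0 = 0.4583 mol
n/ν for N2 = 0.5173/1 = 0.5173
n/ν for O2 = 0.4583/1 = 0.4583
Smallest n/ν is O2 → limiting reagent.
N2 consumed = (1/1) × 0.4583 = 0.4583 mol
N2 remaining = 0.5173 − 0.4583 = 0.05900 mol
mass = 0.05900 × 28.01 = 1.653 g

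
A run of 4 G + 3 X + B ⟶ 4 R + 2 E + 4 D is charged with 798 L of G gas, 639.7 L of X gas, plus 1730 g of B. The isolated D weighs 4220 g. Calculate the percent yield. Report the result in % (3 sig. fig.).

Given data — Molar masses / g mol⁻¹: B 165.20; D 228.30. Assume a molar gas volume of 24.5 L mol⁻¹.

n(G) = 798.0 / 24.5 = 32.57 mol
n(X) = 639.7 / 24.5 = 26.11 mol
n(B) = 1730 / 165.20 = 10.47 mol
n/ν for G = 32.57/4 = 8.143
n/ν for X = 26.11/3 = 8.703
n/ν for B = 10.47/1 = 10.47
Smallest n/ν is G → limiting reagent.
theoretical n(D) = (4/4) × 32.57 = 32.57 mol → 7436 g
% yield = 4220 / 7436 × 100 = 56.75 %

56.8 %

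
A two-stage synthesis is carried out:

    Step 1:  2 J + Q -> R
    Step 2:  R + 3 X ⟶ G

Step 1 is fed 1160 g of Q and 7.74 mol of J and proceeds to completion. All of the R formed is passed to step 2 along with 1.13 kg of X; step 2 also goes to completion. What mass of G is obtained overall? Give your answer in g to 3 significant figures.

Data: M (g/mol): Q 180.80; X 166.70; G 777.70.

Step 1:
n(Q) = 1160 / 180.80 = 6.416 mol
n(J) = 7.740 mol
n/ν → Q: 6.416, J: 3.870; J is limiting.
n(R) produced = (1/2) × 7.740 = 3.870 mol
Step 2:
n(R) available = 3.870 mol
n(X) = 1.130×1000 / 166.70 = 6.779 mol
n/ν → R: 3.870, X: 2.260; X is limiting.
n(G) = (1/3) × 6.779 = 2.260 mol
mass = 2.260 × 777.70 = 1758 g

1760 g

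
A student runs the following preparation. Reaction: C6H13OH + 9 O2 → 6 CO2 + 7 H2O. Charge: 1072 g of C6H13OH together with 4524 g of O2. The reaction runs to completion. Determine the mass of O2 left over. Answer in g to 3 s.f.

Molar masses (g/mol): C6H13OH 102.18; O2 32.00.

1500 g

n(C6H13OH) = 1072 / 102.18 = 10.49 mol
n(O2) = 4524 / 32.00 = 141.4 mol
n/ν for C6H13OH = 10.49/1 = 10.49
n/ν for O2 = 141.4/9 = 15.71
Smallest n/ν is C6H13OH → limiting reagent.
O2 consumed = (9/1) × 10.49 = 94.41 mol
O2 remaining = 141.4 − 94.41 = 46.99 mol
mass = 46.99 × 32.00 = 1504 g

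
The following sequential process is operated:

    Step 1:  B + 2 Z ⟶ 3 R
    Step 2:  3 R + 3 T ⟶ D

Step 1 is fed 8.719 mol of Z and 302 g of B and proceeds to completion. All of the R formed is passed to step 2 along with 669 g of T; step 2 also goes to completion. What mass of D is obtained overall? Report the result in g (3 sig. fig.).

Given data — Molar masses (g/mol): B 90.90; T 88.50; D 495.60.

Step 1:
n(Z) = 8.719 mol
n(B) = 302.0 / 90.90 = 3.322 mol
n/ν → Z: 4.360, B: 3.322; B is limiting.
n(R) produced = (3/1) × 3.322 = 9.966 mol
Step 2:
n(R) available = 9.966 mol
n(T) = 669.0 / 88.50 = 7.559 mol
n/ν → R: 3.322, T: 2.520; T is limiting.
n(D) = (1/3) × 7.559 = 2.520 mol
mass = 2.520 × 495.60 = 1249 g

1250 g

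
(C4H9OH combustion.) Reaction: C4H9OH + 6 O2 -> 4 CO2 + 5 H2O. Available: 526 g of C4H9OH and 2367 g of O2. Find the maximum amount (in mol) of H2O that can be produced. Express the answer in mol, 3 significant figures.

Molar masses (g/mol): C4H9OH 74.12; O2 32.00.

n(C4H9OH) = 526.0 / 74.12 = 7.097 mol
n(O2) = 2367 / 32.00 = 73.97 mol
n/ν for C4H9OH = 7.097/1 = 7.097
n/ν for O2 = 73.97/6 = 12.33
Smallest n/ν is C4H9OH → limiting reagent.
n(H2O) = (5/1) × 7.097 = 35.49 mol

35.5 mol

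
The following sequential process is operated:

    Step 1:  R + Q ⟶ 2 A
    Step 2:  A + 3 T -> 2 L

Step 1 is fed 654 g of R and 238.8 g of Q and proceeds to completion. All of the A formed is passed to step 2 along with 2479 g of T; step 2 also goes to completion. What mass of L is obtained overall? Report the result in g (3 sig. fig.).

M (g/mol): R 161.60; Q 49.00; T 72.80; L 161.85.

2620 g

Step 1:
n(R) = 654.0 / 161.60 = 4.047 mol
n(Q) = 238.8 / 49.00 = 4.873 mol
n/ν for R = 4.047/1 = 4.047
n/ν for Q = 4.873/1 = 4.873
Smallest n/ν is R → limiting reagent.
n(A) produced = (2/1) × 4.047 = 8.094 mol
Step 2:
n(A) available = 8.094 mol
n(T) = 2479 / 72.80 = 34.05 mol
n/ν for A = 8.094/1 = 8.094
n/ν for T = 34.05/3 = 11.35
Smallest n/ν is A → limiting reagent.
n(L) = (2/1) × 8.094 = 16.19 mol
mass = 16.19 × 161.85 = 2620 g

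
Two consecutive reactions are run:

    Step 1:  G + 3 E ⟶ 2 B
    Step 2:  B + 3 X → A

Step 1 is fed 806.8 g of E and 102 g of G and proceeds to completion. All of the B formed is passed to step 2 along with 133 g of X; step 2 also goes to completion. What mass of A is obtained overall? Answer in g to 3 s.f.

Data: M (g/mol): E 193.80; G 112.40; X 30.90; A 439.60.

Step 1:
n(E) = 806.8 / 193.80 = 4.163 mol
n(G) = 102.0 / 112.40 = 0.9075 mol
n/ν → E: 1.388, G: 0.9075; G is limiting.
n(B) produced = (2/1) × 0.9075 = 1.815 mol
Step 2:
n(B) available = 1.815 mol
n(X) = 133.0 / 30.90 = 4.304 mol
n/ν → B: 1.815, X: 1.435; X is limiting.
n(A) = (1/3) × 4.304 = 1.435 mol
mass = 1.435 × 439.60 = 630.8 g

631 g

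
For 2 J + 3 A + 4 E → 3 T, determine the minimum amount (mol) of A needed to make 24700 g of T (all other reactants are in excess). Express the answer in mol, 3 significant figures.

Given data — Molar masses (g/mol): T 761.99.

n(T) = 24700 / 761.99 = 32.42 mol
n(A) = (3/3) × 32.42 = 32.42 mol

32.4 mol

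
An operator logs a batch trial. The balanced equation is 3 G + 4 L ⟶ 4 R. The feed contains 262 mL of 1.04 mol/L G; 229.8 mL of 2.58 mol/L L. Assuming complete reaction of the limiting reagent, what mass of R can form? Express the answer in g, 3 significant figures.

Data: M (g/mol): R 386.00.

n(G) = 1.04 × 262.0/1000 = 0.2725 mol
n(L) = 2.58 × 229.8/1000 = 0.5929 mol
n/ν for G = 0.2725/3 = 0.09083
n/ν for L = 0.5929/4 = 0.1482
Smallest n/ν is G → limiting reagent.
n(R) = (4/3) × 0.2725 = 0.3633 mol
mass = 0.3633 × 386.00 = 140.2 g

140 g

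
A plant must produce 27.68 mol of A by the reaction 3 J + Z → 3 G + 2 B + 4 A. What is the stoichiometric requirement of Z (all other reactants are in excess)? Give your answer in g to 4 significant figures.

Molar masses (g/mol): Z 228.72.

n(A) = 27.68 mol
n(Z) = (1/4) × 27.68 = 6.920 mol
mass = 6.920 × 228.72 = 1583 g

1583 g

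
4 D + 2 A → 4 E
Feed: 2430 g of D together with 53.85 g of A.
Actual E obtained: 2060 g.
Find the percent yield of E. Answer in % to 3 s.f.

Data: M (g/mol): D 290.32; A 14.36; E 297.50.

n(D) = 2430 / 290.32 = 8.370 mol
n(A) = 53.85 / 14.36 = 3.750 mol
n/ν for D = 8.370/4 = 2.093
n/ν for A = 3.750/2 = 1.875
Smallest n/ν is A → limiting reagent.
theoretical n(E) = (4/2) × 3.750 = 7.500 mol → 2231 g
% yield = 2060 / 2231 × 100 = 92.34 %

92.3 %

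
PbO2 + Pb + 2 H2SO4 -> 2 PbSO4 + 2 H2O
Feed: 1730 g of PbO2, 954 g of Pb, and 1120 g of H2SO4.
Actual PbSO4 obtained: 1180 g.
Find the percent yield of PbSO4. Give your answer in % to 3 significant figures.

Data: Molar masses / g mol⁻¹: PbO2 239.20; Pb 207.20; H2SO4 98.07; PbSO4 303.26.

n(PbO2) = 1730 / 239.20 = 7.232 mol
n(Pb) = 954.0 / 207.20 = 4.604 mol
n(H2SO4) = 1120 / 98.07 = 11.42 mol
n/ν for PbO2 = 7.232/1 = 7.232
n/ν for Pb = 4.604/1 = 4.604
n/ν for H2SO4 = 11.42/2 = 5.710
Smallest n/ν is Pb → limiting reagent.
theoretical n(PbSO4) = (2/1) × 4.604 = 9.208 mol → 2792 g
% yield = 1180 / 2792 × 100 = 42.26 %

42.3 %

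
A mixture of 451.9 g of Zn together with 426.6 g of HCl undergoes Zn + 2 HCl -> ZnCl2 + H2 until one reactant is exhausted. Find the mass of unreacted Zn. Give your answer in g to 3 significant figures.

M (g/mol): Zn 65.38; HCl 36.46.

69.4 g

n(Zn) = 451.9 / 65.38 = 6.912 mol
n(HCl) = 426.6 / 36.46 = 11.70 mol
n/ν → Zn: 6.912, HCl: 5.850; HCl is limiting.
Zn consumed = (1/2) × 11.70 = 5.850 mol
Zn remaining = 6.912 − 5.850 = 1.062 mol
mass = 1.062 × 65.38 = 69.43 g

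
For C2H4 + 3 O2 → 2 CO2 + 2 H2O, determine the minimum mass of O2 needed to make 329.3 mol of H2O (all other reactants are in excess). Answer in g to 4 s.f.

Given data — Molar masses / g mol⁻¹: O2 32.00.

15810 g

n(H2O) = 329.3 mol
n(O2) = (3/2) × 329.3 = 494.0 mol
mass = 494.0 × 32.00 = 15810 g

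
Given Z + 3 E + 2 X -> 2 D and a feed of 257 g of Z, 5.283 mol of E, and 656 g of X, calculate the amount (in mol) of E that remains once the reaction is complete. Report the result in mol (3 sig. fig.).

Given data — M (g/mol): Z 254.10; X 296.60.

2.25 mol

n(Z) = 257.0 / 254.10 = 1.011 mol
n(E) = 5.283 mol
n(X) = 656.0 / 296.60 = 2.212 mol
n/ν for Z = 1.011/1 = 1.011
n/ν for E = 5.283/3 = 1.761
n/ν for X = 2.212/2 = 1.106
Smallest n/ν is Z → limiting reagent.
E consumed = (3/1) × 1.011 = 3.033 mol
E remaining = 5.283 − 3.033 = 2.250 mol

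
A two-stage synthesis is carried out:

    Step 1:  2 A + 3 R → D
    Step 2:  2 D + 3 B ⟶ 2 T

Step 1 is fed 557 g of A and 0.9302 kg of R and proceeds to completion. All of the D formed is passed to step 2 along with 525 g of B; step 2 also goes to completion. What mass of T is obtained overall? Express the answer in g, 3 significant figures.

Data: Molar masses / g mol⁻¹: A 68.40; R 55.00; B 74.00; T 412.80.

1680 g

Step 1:
n(A) = 557.0 / 68.40 = 8.143 mol
n(R) = 0.9302×1000 / 55.00 = 16.91 mol
n/ν for A = 8.143/2 = 4.072
n/ν for R = 16.91/3 = 5.637
Smallest n/ν is A → limiting reagent.
n(D) produced = (1/2) × 8.143 = 4.072 mol
Step 2:
n(D) available = 4.072 mol
n(B) = 525.0 / 74.00 = 7.095 mol
n/ν for D = 4.072/2 = 2.036
n/ν for B = 7.095/3 = 2.365
Smallest n/ν is D → limiting reagent.
n(T) = (2/2) × 4.072 = 4.072 mol
mass = 4.072 × 412.80 = 1681 g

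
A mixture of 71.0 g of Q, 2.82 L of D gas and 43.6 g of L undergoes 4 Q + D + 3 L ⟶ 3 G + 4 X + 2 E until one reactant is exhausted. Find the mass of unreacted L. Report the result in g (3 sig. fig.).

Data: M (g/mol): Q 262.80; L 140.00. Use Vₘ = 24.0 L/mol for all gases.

n(Q) = 71.00 / 262.80 = 0.2702 mol
n(D) = 2.820 / 24.0 = 0.1175 mol
n(L) = 43.60 / 140.00 = 0.3114 mol
n/ν → Q: 0.06755, D: 0.1175, L: 0.1038; Q is limiting.
L consumed = (3/4) × 0.2702 = 0.2027 mol
L remaining = 0.3114 − 0.2027 = 0.1087 mol
mass = 0.1087 × 140.00 = 15.22 g

15.2 g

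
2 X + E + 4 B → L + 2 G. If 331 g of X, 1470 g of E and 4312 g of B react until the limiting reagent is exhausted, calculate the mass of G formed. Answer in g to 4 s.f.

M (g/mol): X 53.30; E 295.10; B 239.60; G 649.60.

n(X) = 331.0 / 53.30 = 6.210 mol
n(E) = 1470 / 295.10 = 4.981 mol
n(B) = 4312 / 239.60 = 18.00 mol
n/ν → X: 3.105, E: 4.981, B: 4.500; X is limiting.
n(G) = (2/2) × 6.210 = 6.210 mol
mass = 6.210 × 649.60 = 4034 g

4034 g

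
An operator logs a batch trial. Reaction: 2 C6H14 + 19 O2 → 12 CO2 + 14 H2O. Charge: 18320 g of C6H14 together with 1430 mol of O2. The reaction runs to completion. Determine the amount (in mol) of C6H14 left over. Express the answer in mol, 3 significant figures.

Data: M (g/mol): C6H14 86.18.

n(C6H14) = 18320 / 86.18 = 212.6 mol
n(O2) = 1430 mol
n/ν → C6H14: 106.3, O2: 75.26; O2 is limiting.
C6H14 consumed = (2/19) × 1430 = 150.5 mol
C6H14 remaining = 212.6 − 150.5 = 62.10 mol

62.1 mol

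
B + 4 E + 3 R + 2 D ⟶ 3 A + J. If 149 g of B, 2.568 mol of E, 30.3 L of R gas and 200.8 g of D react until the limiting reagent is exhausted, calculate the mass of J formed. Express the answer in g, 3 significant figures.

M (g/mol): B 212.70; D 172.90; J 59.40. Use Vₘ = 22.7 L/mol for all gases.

n(B) = 149.0 / 212.70 = 0.7005 mol
n(E) = 2.568 mol
n(R) = 30.30 / 22.7 = 1.335 mol
n(D) = 200.8 / 172.90 = 1.161 mol
n/ν → B: 0.7005, E: 0.6420, R: 0.4450, D: 0.5805; R is limiting.
n(J) = (1/3) × 1.335 = 0.4450 mol
mass = 0.4450 × 59.40 = 26.43 g

26.4 g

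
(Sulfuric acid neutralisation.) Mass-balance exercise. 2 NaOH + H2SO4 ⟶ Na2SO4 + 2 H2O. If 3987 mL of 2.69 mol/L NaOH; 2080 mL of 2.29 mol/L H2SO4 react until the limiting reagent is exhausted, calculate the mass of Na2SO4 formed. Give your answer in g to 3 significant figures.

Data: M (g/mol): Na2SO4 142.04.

n(NaOH) = 2.69 × 3987/1000 = 10.73 mol
n(H2SO4) = 2.29 × 2080/1000 = 4.763 mol
n/ν for NaOH = 10.73/2 = 5.365
n/ν for H2SO4 = 4.763/1 = 4.763
Smallest n/ν is H2SO4 → limiting reagent.
n(Na2SO4) = (1/1) × 4.763 = 4.763 mol
mass = 4.763 × 142.04 = 676.5 g

677 g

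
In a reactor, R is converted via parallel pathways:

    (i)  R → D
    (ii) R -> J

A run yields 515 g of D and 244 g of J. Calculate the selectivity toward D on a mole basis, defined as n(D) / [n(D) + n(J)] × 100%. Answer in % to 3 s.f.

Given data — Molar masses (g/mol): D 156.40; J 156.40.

67.9 %

n(D) = 515 / 156.40 = 3.293 mol
n(J) = 244 / 156.40 = 1.560 mol
selectivity = 3.293/(3.293+1.560) × 100 = 67.85 %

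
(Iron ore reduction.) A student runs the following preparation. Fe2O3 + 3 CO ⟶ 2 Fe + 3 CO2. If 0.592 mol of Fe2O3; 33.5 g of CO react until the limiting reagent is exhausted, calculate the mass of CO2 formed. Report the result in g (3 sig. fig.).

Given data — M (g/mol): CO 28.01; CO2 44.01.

n(Fe2O3) = 0.5920 mol
n(CO) = 33.50 / 28.01 = 1.196 mol
n/ν for Fe2O3 = 0.5920/1 = 0.5920
n/ν for CO = 1.196/3 = 0.3987
Smallest n/ν is CO → limiting reagent.
n(CO2) = (3/3) × 1.196 = 1.196 mol
mass = 1.196 × 44.01 = 52.64 g

52.6 g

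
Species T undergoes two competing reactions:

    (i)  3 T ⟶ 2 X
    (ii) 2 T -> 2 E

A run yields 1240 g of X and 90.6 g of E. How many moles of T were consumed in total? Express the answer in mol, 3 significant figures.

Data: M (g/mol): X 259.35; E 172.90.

n(X) = 1240 / 259.35 = 4.781 mol
n(E) = 90.6 / 172.90 = 0.5240 mol
n(T) via (i) = (3/2)×4.781 = 7.172 mol
n(T) via (ii) = (2/2)×0.5240 = 0.5240 mol
total n(T) = 7.172 + 0.5240 = 7.696 mol

7.70 mol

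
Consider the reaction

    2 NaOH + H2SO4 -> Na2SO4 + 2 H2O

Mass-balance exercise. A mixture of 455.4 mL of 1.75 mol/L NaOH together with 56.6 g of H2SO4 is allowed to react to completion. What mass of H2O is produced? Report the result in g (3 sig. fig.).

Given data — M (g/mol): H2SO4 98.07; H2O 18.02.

n(NaOH) = 1.75 × 455.4/1000 = 0.7970 mol
n(H2SO4) = 56.60 / 98.07 = 0.5771 mol
n/ν for NaOH = 0.7970/2 = 0.3985
n/ν for H2SO4 = 0.5771/1 = 0.5771
Smallest n/ν is NaOH → limiting reagent.
n(H2O) = (2/2) × 0.7970 = 0.7970 mol
mass = 0.7970 × 18.02 = 14.36 g

14.4 g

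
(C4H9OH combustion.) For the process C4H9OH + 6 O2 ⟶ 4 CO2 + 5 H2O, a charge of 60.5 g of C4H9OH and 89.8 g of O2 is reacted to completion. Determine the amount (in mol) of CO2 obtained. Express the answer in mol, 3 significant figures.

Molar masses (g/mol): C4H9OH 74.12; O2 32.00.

1.87 mol

n(C4H9OH) = 60.50 / 74.12 = 0.8162 mol
n(O2) = 89.80 / 32.00 = 2.806 mol
n/ν for C4H9OH = 0.8162/1 = 0.8162
n/ν for O2 = 2.806/6 = 0.4677
Smallest n/ν is O2 → limiting reagent.
n(CO2) = (4/6) × 2.806 = 1.871 mol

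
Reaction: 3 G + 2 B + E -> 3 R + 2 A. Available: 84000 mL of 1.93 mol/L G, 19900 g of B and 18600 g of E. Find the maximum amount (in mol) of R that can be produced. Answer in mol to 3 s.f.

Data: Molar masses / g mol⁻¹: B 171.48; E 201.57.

n(G) = 1.93 × 84000/1000 = 162.1 mol
n(B) = 19900 / 171.48 = 116.0 mol
n(E) = 18600 / 201.57 = 92.28 mol
n/ν → G: 54.03, B: 58.00, E: 92.28; G is limiting.
n(R) = (3/3) × 162.1 = 162.1 mol

162 mol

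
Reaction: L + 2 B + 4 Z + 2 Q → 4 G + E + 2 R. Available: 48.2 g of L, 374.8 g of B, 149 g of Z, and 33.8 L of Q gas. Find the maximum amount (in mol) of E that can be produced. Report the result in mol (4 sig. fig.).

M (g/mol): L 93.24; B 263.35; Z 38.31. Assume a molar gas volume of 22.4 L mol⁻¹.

0.5169 mol

n(L) = 48.20 / 93.24 = 0.5169 mol
n(B) = 374.8 / 263.35 = 1.423 mol
n(Z) = 149.0 / 38.31 = 3.889 mol
n(Q) = 33.80 / 22.4 = 1.509 mol
n/ν → L: 0.5169, B: 0.7115, Z: 0.9723, Q: 0.7545; L is limiting.
n(E) = (1/1) × 0.5169 = 0.5169 mol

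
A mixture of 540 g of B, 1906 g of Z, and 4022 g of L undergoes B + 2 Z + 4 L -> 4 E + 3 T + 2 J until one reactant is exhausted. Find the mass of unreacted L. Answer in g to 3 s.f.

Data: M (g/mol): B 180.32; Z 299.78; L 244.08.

n(B) = 540.0 / 180.32 = 2.995 mol
n(Z) = 1906 / 299.78 = 6.358 mol
n(L) = 4022 / 244.08 = 16.48 mol
n/ν for B = 2.995/1 = 2.995
n/ν for Z = 6.358/2 = 3.179
n/ν for L = 16.48/4 = 4.120
Smallest n/ν is B → limiting reagent.
L consumed = (4/1) × 2.995 = 11.98 mol
L remaining = 16.48 − 11.98 = 4.500 mol
mass = 4.500 × 244.08 = 1098 g

1100 g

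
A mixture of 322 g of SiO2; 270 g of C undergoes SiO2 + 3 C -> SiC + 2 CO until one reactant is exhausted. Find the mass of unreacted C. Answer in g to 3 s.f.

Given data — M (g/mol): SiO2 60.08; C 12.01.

n(SiO2) = 322.0 / 60.08 = 5.360 mol
n(C) = 270.0 / 12.01 = 22.48 mol
n/ν for SiO2 = 5.360/1 = 5.360
n/ν for C = 22.48/3 = 7.493
Smallest n/ν is SiO2 → limiting reagent.
C consumed = (3/1) × 5.360 = 16.08 mol
C remaining = 22.48 − 16.08 = 6.400 mol
mass = 6.400 × 12.01 = 76.86 g

76.9 g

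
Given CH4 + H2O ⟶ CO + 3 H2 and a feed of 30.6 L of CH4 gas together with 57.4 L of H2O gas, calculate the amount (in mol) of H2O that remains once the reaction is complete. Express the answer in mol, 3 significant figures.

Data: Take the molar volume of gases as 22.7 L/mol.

n(CH4) = 30.60 / 22.7 = 1.348 mol
n(H2O) = 57.40 / 22.7 = 2.529 mol
n/ν → CH4: 1.348, H2O: 2.529; CH4 is limiting.
H2O consumed = (1/1) × 1.348 = 1.348 mol
H2O remaining = 2.529 − 1.348 = 1.181 mol

1.18 mol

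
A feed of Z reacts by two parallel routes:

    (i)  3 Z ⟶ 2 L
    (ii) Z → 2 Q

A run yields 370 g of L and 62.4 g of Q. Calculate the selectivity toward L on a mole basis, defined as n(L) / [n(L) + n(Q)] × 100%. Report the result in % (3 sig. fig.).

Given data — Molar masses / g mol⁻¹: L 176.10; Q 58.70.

n(L) = 370 / 176.10 = 2.101 mol
n(Q) = 62.4 / 58.70 = 1.063 mol
selectivity = 2.101/(2.101+1.063) × 100 = 66.40 %

66.4 %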